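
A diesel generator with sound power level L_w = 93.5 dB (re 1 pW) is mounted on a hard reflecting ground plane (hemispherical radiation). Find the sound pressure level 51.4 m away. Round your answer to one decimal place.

L_p = L_w − 10·log₁₀(2π·r²) with r = 51.4 m.
2π·r² = 1.66e+04 m², 10·log₁₀ of that is 42.201 dB.
L_p = 93.5 − 42.201 = 51.30 dB.

51.3 dB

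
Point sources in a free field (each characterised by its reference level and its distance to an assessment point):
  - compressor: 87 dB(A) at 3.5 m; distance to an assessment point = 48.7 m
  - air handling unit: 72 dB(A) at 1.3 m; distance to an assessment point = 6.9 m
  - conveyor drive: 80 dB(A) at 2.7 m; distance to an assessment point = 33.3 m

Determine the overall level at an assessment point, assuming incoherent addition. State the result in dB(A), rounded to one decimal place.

First find each source's level at the receiver (point-source: −20·log₁₀(r/r_ref)), then combine on an intensity basis.
compressor: 87 − 20·log₁₀(48.7/3.5) = 87 − 22.87 = 64.13 dB(A).
air handling unit: 72 − 20·log₁₀(6.9/1.3) = 72 − 14.50 = 57.50 dB(A).
conveyor drive: 80 − 20·log₁₀(33.3/2.7) = 80 − 21.82 = 58.18 dB(A).
Σ 10^(L/10) = 3.809e+06 → L_total = 10·log₁₀(3.809e+06) = 65.81 dB(A).

65.8 dB(A)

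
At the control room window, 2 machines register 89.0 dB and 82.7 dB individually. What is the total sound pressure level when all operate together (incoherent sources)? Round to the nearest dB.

For uncorrelated sources the intensities add, so convert each level to linear form, sum, and take 10·log₁₀ of the total.
Σ 10^(L/10) = 10^(89.0/10) + 10^(82.7/10) = 9.805e+08.
L_total = 10·log₁₀(9.805e+08) = 89.91 dB.

90 dB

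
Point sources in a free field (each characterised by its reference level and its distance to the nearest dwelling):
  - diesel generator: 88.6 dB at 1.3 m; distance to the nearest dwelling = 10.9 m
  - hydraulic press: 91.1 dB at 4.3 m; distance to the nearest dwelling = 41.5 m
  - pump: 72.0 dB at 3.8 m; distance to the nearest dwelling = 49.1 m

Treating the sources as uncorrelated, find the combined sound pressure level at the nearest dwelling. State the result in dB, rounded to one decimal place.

Apply inverse-square spreading to bring every level to the receiver, then sum 10^(L/10).
diesel generator: 88.6 − 20·log₁₀(10.9/1.3) = 88.6 − 18.47 = 70.13 dB.
hydraulic press: 91.1 − 20·log₁₀(41.5/4.3) = 91.1 − 19.69 = 71.41 dB.
pump: 72.0 − 20·log₁₀(49.1/3.8) = 72.0 − 22.23 = 49.77 dB.
Σ 10^(L/10) = 2.423e+07 → L_total = 10·log₁₀(2.423e+07) = 73.84 dB.

73.8 dB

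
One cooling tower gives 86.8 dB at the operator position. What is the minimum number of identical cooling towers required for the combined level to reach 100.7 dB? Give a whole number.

25

Need L₁ + 10·log₁₀ N ≥ 100.7, i.e. log₁₀ N ≥ 1.39.
N ≥ 10^(13.9/10) = 24.547, so N = 25.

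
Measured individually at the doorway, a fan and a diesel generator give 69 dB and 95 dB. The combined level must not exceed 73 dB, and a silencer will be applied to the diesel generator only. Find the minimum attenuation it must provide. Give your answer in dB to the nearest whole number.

24 dB

The untreated sources together contribute 10^(69/10) = 7.943e+06, i.e. 69.00 dB.
To meet 73 dB overall, the treated diesel generator may contribute at most 10^(73/10) − 7.943e+06 = 1.201e+07, i.e. 70.80 dB.
So the diesel generator must be reduced from 95 to 70.80 dB: IL = 24.20 dB.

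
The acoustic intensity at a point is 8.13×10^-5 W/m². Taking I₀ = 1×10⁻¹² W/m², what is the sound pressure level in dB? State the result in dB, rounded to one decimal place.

L = 10·log₁₀(I/I₀) = 10·log₁₀(8.13×10^-5/10⁻¹²) = 10·log₁₀(8.13×10^7).
L = 10·(0.9101 + 7) = 79.10 dB.

79.1 dB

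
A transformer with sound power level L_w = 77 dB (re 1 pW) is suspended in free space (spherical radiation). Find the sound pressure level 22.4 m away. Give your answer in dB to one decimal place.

L_p = L_w − 10·log₁₀(4π·r²) with r = 22.4 m.
4π·r² = 6305 m², 10·log₁₀ of that is 37.997 dB.
L_p = 77 − 37.997 = 39.00 dB.

39.0 dB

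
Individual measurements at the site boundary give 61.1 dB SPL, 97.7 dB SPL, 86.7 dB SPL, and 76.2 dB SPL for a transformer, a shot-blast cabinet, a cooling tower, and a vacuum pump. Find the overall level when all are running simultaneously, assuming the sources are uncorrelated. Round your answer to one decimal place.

Incoherent sources combine by intensity addition: L_total = 10·log₁₀(Σ 10^(L_i/10)).
Σ 10^(L/10) = 10^(61.1/10) + 10^(97.7/10) + 10^(86.7/10) + 10^(76.2/10) = 6.399e+09.
L_total = 10·log₁₀(6.399e+09) = 98.06 dB SPL.

98.1 dB SPL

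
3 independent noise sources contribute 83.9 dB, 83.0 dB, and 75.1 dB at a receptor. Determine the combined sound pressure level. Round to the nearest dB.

For uncorrelated sources the intensities add, so convert each level to linear form, sum, and take 10·log₁₀ of the total.
Σ 10^(L/10) = 10^(83.9/10) + 10^(83.0/10) + 10^(75.1/10) = 4.774e+08.
L_total = 10·log₁₀(4.774e+08) = 86.79 dB.

87 dB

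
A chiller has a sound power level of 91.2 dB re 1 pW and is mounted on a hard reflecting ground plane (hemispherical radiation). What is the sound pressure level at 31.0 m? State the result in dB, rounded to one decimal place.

Free-field hemispherical radiation: L_p = L_w − 10·log₁₀(2π·r²), r = 31.0 m.
2π·r² = 6038 m², 10·log₁₀ of that is 37.809 dB.
L_p = 91.2 − 37.809 = 53.39 dB.

53.4 dB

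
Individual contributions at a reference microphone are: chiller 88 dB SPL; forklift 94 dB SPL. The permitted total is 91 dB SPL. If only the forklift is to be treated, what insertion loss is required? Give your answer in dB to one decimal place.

6.0 dB

Fixed contribution from the other source: Σ 10^(L/10) = 10^(88/10) = 6.310e+08 (88.00 dB SPL).
The limit corresponds to 10^(91/10) = 1.259e+09; subtracting the fixed part leaves 6.280e+08 for the forklift, i.e. 87.98 dB SPL.
Required insertion loss = 94 − 87.98 = 6.02 dB.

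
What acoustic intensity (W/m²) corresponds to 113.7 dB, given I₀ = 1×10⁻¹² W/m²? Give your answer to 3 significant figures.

0.234 W/m²

I/I₀ = 10^(113.7/10) = 2.344e+11, so I = 2.344e+11 × 10⁻¹² W/m².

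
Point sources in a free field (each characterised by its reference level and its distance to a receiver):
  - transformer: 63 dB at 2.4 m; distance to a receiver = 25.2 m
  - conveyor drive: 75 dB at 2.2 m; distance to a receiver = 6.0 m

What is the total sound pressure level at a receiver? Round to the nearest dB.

Propagate each source to the receiver with L = L_ref − 20·log₁₀(r/r_ref), then add intensities.
transformer: 63 − 20·log₁₀(25.2/2.4) = 63 − 20.42 = 42.58 dB.
conveyor drive: 75 − 20·log₁₀(6.0/2.2) = 75 − 8.71 = 66.29 dB.
Σ 10^(L/10) = 4.270e+06 → L_total = 10·log₁₀(4.270e+06) = 66.30 dB.

66 dB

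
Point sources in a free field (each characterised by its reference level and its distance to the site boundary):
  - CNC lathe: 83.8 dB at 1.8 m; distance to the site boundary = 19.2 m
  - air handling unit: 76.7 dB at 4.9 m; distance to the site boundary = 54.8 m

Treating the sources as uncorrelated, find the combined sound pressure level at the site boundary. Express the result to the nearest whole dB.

Propagate each source to the receiver with L = L_ref − 20·log₁₀(r/r_ref), then add intensities.
CNC lathe: 83.8 − 20·log₁₀(19.2/1.8) = 83.8 − 20.56 = 63.24 dB.
air handling unit: 76.7 − 20·log₁₀(54.8/4.9) = 76.7 − 20.97 = 55.73 dB.
Σ 10^(L/10) = 2.482e+06 → L_total = 10·log₁₀(2.482e+06) = 63.95 dB.

64 dB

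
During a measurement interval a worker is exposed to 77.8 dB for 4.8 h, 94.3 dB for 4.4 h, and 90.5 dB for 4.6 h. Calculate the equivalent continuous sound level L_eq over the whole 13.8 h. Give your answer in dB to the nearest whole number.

91 dB

The energy average is taken in the linear domain: L_eq = 10·log₁₀[(Σ tᵢ·10^(Lᵢ/10))/T], T = 13.8 h.
Σ tᵢ·10^(Lᵢ/10) = 4.8·10^(77.8/10) + 4.4·10^(94.3/10) + 4.6·10^(90.5/10) = 1.729e+10.
L_eq = 10·log₁₀(1.729e+10/13.8) = 90.98 dB.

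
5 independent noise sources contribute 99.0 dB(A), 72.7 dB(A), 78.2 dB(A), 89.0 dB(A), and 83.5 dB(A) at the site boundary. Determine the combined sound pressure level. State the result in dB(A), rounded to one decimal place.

99.6 dB(A)

For uncorrelated sources the intensities add, so convert each level to linear form, sum, and take 10·log₁₀ of the total.
Σ 10^(L/10) = 10^(99.0/10) + 10^(72.7/10) + 10^(78.2/10) + 10^(89.0/10) + 10^(83.5/10) = 9.046e+09.
L_total = 10·log₁₀(9.046e+09) = 99.56 dB(A).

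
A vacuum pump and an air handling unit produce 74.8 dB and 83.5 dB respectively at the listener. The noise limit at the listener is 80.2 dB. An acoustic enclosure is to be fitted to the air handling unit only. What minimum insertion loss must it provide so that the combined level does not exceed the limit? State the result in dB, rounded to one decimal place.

4.8 dB

Everything except the air handling unit sums to 10^(74.8/10) = 3.020e+07 in linear terms, 74.80 dB.
The limit corresponds to 10^(80.2/10) = 1.047e+08; subtracting the fixed part leaves 7.451e+07 for the air handling unit, i.e. 78.72 dB.
Required insertion loss = 83.5 − 78.72 = 4.78 dB.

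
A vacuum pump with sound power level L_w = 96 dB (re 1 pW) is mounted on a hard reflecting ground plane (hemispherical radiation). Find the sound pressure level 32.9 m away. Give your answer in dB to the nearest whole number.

Free-field hemispherical radiation: L_p = L_w − 10·log₁₀(2π·r²), r = 32.9 m.
2π·r² = 6801 m², 10·log₁₀ of that is 38.326 dB.
L_p = 96 − 38.326 = 57.67 dB.

58 dB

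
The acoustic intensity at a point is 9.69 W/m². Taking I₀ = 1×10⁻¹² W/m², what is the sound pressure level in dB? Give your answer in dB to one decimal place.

Dividing by I₀ shifts the exponent by 12: I/I₀ = 9.69×10^12.
L = 10·(0.9863 + 12) = 129.86 dB.

129.9 dB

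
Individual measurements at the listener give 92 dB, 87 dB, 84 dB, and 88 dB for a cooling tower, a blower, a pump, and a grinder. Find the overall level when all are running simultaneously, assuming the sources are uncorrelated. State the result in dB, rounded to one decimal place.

For uncorrelated sources the intensities add, so convert each level to linear form, sum, and take 10·log₁₀ of the total.
Σ 10^(L/10) = 10^(92/10) + 10^(87/10) + 10^(84/10) + 10^(88/10) = 2.968e+09.
L_total = 10·log₁₀(2.968e+09) = 94.72 dB.

94.7 dB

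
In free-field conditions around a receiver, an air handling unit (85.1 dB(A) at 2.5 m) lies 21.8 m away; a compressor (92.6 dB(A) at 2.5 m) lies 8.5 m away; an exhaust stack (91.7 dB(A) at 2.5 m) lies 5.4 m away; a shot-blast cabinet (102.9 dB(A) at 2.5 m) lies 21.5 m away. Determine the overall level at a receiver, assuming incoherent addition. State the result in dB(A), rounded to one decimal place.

88.7 dB(A)

Apply inverse-square spreading to bring every level to the receiver, then sum 10^(L/10).
air handling unit: 85.1 − 20·log₁₀(21.8/2.5) = 85.1 − 18.81 = 66.29 dB(A).
compressor: 92.6 − 20·log₁₀(8.5/2.5) = 92.6 − 10.63 = 81.97 dB(A).
exhaust stack: 91.7 − 20·log₁₀(5.4/2.5) = 91.7 − 6.69 = 85.01 dB(A).
shot-blast cabinet: 102.9 − 20·log₁₀(21.5/2.5) = 102.9 − 18.69 = 84.21 dB(A).
Σ 10^(L/10) = 7.423e+08 → L_total = 10·log₁₀(7.423e+08) = 88.71 dB(A).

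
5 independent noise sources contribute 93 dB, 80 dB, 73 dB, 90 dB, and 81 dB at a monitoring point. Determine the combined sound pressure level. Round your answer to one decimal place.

95.1 dB

For uncorrelated sources the intensities add, so convert each level to linear form, sum, and take 10·log₁₀ of the total.
Σ 10^(L/10) = 10^(93/10) + 10^(80/10) + 10^(73/10) + 10^(90/10) + 10^(81/10) = 3.241e+09.
L_total = 10·log₁₀(3.241e+09) = 95.11 dB.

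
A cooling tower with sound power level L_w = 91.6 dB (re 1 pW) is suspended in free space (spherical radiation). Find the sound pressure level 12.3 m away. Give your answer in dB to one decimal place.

L_p = L_w − 10·log₁₀(4π·r²) with r = 12.3 m.
4π·r² = 1901 m², 10·log₁₀ of that is 32.790 dB.
L_p = 91.6 − 32.790 = 58.81 dB.

58.8 dB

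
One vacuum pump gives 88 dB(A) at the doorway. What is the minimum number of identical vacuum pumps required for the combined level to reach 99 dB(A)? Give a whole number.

13

The shortfall is 99 − 88 = 11.0 dB, and N units add 10·log₁₀ N, so need 10·log₁₀ N ≥ 11.0.
N ≥ 10^(11.0/10) = 12.589, so N = 13.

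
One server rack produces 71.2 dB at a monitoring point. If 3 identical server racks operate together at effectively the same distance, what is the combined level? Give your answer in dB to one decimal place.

76.0 dB

N identical incoherent sources raise the level by 10·log₁₀ N.
L_total = 71.2 + 10·log₁₀(3) = 71.2 + 4.771 = 75.97 dB.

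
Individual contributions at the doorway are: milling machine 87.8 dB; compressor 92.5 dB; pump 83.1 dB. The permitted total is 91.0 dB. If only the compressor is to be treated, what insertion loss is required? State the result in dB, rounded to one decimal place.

Fixed contribution from the other sources: Σ 10^(L/10) = 10^(87.8/10) + 10^(83.1/10) = 8.067e+08 (89.07 dB).
The limit corresponds to 10^(91.0/10) = 1.259e+09; subtracting the fixed part leaves 4.522e+08 for the compressor, i.e. 86.55 dB.
So the compressor must be reduced from 92.5 to 86.55 dB: IL = 5.95 dB.

5.9 dB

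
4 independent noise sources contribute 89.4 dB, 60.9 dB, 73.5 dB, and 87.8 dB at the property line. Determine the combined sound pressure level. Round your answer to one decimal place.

For uncorrelated sources the intensities add, so convert each level to linear form, sum, and take 10·log₁₀ of the total.
Σ 10^(L/10) = 10^(89.4/10) + 10^(60.9/10) + 10^(73.5/10) + 10^(87.8/10) = 1.497e+09.
L_total = 10·log₁₀(1.497e+09) = 91.75 dB.

91.8 dB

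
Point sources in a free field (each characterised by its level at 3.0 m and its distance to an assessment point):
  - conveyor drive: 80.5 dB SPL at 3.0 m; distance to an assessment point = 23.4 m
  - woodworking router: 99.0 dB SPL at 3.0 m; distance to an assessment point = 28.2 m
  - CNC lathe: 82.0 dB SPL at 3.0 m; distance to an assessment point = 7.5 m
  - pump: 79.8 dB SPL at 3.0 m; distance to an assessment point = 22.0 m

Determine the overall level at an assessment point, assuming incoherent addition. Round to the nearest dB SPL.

Propagate each source to the receiver with L = L_ref − 20·log₁₀(r/r_ref), then add intensities.
conveyor drive: 80.5 − 20·log₁₀(23.4/3.0) = 80.5 − 17.84 = 62.66 dB SPL.
woodworking router: 99.0 − 20·log₁₀(28.2/3.0) = 99.0 − 19.46 = 79.54 dB SPL.
CNC lathe: 82.0 − 20·log₁₀(7.5/3.0) = 82.0 − 7.96 = 74.04 dB SPL.
pump: 79.8 − 20·log₁₀(22.0/3.0) = 79.8 − 17.31 = 62.49 dB SPL.
Σ 10^(L/10) = 1.189e+08 → L_total = 10·log₁₀(1.189e+08) = 80.75 dB SPL.

81 dB SPL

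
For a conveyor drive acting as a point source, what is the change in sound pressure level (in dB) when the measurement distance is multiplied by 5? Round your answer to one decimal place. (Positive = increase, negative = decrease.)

A point source loses 6 dB per doubling of distance; generally ΔL = −20·log₁₀(r₂/r₁).
ΔL = −20·log₁₀(5) = -13.98 dB.

-14.0 dB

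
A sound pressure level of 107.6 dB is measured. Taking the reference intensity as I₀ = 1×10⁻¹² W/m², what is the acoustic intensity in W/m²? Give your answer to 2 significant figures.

0.058 W/m²

L = 10·log₁₀(I/I₀) ⇒ I = I₀·10^(L/10) = 10⁻¹² × 10^10.76.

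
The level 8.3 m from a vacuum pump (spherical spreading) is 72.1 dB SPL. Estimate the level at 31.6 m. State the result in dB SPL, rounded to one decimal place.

Spherical spreading from a point source gives a 20·log₁₀(r₂/r₁) drop.
L₂ = 72.1 − 20·log₁₀(31.6/8.3) = 72.1 − 11.612 = 60.49 dB SPL.

60.5 dB SPL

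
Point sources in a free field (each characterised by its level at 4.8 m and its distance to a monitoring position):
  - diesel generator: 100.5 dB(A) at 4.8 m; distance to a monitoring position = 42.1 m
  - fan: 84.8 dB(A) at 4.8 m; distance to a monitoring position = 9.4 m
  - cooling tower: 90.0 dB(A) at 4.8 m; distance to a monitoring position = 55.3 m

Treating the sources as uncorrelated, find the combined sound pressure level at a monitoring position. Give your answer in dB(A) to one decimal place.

Apply inverse-square spreading to bring every level to the receiver, then sum 10^(L/10).
diesel generator: 100.5 − 20·log₁₀(42.1/4.8) = 100.5 − 18.86 = 81.64 dB(A).
fan: 84.8 − 20·log₁₀(9.4/4.8) = 84.8 − 5.84 = 78.96 dB(A).
cooling tower: 90.0 − 20·log₁₀(55.3/4.8) = 90.0 − 21.23 = 68.77 dB(A).
Σ 10^(L/10) = 2.321e+08 → L_total = 10·log₁₀(2.321e+08) = 83.66 dB(A).

83.7 dB(A)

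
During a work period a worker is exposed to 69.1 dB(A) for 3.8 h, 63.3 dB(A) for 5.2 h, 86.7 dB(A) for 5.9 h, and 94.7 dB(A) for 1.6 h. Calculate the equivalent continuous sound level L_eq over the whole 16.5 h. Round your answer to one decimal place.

86.6 dB(A)

Weight each interval's intensity by its duration and average over T = 16.5 h:
Σ tᵢ·10^(Lᵢ/10) = 3.8·10^(69.1/10) + 5.2·10^(63.3/10) + 5.9·10^(86.7/10) + 1.6·10^(94.7/10) = 7.524e+09.
L_eq = 10·log₁₀(7.524e+09/16.5) = 86.59 dB(A).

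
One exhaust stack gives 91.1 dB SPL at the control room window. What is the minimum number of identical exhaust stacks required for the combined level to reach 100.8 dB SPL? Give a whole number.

10

Need L₁ + 10·log₁₀ N ≥ 100.8, i.e. log₁₀ N ≥ 0.97.
N ≥ 10^(9.7/10) = 9.333, so N = 10.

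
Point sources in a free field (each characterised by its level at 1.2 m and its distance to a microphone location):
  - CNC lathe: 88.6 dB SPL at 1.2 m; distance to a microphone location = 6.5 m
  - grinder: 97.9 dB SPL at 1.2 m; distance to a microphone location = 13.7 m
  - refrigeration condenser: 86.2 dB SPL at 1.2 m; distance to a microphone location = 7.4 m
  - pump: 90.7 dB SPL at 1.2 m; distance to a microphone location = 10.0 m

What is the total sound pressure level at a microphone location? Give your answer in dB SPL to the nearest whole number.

80 dB SPL

First find each source's level at the receiver (point-source: −20·log₁₀(r/r_ref)), then combine on an intensity basis.
CNC lathe: 88.6 − 20·log₁₀(6.5/1.2) = 88.6 − 14.67 = 73.93 dB SPL.
grinder: 97.9 − 20·log₁₀(13.7/1.2) = 97.9 − 21.15 = 76.75 dB SPL.
refrigeration condenser: 86.2 − 20·log₁₀(7.4/1.2) = 86.2 − 15.80 = 70.40 dB SPL.
pump: 90.7 − 20·log₁₀(10.0/1.2) = 90.7 − 18.42 = 72.28 dB SPL.
Σ 10^(L/10) = 9.988e+07 → L_total = 10·log₁₀(9.988e+07) = 79.99 dB SPL.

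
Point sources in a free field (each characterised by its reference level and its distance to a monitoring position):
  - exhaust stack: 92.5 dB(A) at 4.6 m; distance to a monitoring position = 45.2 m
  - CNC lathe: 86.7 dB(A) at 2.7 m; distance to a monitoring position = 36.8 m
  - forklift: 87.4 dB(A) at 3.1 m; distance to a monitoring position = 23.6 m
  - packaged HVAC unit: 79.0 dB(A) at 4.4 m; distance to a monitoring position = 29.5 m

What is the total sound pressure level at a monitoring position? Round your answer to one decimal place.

Propagate each source to the receiver with L = L_ref − 20·log₁₀(r/r_ref), then add intensities.
exhaust stack: 92.5 − 20·log₁₀(45.2/4.6) = 92.5 − 19.85 = 72.65 dB(A).
CNC lathe: 86.7 − 20·log₁₀(36.8/2.7) = 86.7 − 22.69 = 64.01 dB(A).
forklift: 87.4 − 20·log₁₀(23.6/3.1) = 87.4 − 17.63 = 69.77 dB(A).
packaged HVAC unit: 79.0 − 20·log₁₀(29.5/4.4) = 79.0 − 16.53 = 62.47 dB(A).
Σ 10^(L/10) = 3.218e+07 → L_total = 10·log₁₀(3.218e+07) = 75.08 dB(A).

75.1 dB(A)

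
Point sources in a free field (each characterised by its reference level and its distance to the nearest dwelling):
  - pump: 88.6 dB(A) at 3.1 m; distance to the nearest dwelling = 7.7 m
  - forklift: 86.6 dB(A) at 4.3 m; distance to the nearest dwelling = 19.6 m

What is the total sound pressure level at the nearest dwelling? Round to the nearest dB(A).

Propagate each source to the receiver with L = L_ref − 20·log₁₀(r/r_ref), then add intensities.
pump: 88.6 − 20·log₁₀(7.7/3.1) = 88.6 − 7.90 = 80.70 dB(A).
forklift: 86.6 − 20·log₁₀(19.6/4.3) = 86.6 − 13.18 = 73.42 dB(A).
Σ 10^(L/10) = 1.394e+08 → L_total = 10·log₁₀(1.394e+08) = 81.44 dB(A).

81 dB(A)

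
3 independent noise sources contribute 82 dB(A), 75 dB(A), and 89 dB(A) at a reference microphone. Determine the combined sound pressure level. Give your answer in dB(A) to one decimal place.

For uncorrelated sources the intensities add, so convert each level to linear form, sum, and take 10·log₁₀ of the total.
Σ 10^(L/10) = 10^(82/10) + 10^(75/10) + 10^(89/10) = 9.844e+08.
L_total = 10·log₁₀(9.844e+08) = 89.93 dB(A).

89.9 dB(A)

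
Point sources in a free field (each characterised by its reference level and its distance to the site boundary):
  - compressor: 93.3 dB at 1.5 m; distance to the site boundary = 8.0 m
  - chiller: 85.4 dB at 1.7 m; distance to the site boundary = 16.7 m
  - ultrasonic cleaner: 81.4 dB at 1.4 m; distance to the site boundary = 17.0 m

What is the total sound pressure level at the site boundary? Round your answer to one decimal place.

79.0 dB

First find each source's level at the receiver (point-source: −20·log₁₀(r/r_ref)), then combine on an intensity basis.
compressor: 93.3 − 20·log₁₀(8.0/1.5) = 93.3 − 14.54 = 78.76 dB.
chiller: 85.4 − 20·log₁₀(16.7/1.7) = 85.4 − 19.85 = 65.55 dB.
ultrasonic cleaner: 81.4 − 20·log₁₀(17.0/1.4) = 81.4 − 21.69 = 59.71 dB.
Σ 10^(L/10) = 7.969e+07 → L_total = 10·log₁₀(7.969e+07) = 79.01 dB.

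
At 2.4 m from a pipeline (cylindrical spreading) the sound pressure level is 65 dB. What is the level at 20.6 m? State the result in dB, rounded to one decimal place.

Line-source attenuation: ΔL = 10·log₁₀(r₂/r₁) = 10·log₁₀(20.6/2.4) = 9.337 dB.
L₂ = 65 − 10·log₁₀(20.6/2.4) = 65 − 9.337 = 55.66 dB.

55.7 dB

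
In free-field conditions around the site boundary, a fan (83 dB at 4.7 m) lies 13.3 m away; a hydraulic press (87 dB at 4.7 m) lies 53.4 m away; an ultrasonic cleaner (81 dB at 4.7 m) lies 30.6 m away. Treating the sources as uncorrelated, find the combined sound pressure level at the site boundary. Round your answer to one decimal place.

Apply inverse-square spreading to bring every level to the receiver, then sum 10^(L/10).
fan: 83 − 20·log₁₀(13.3/4.7) = 83 − 9.04 = 73.96 dB.
hydraulic press: 87 − 20·log₁₀(53.4/4.7) = 87 − 21.11 = 65.89 dB.
ultrasonic cleaner: 81 − 20·log₁₀(30.6/4.7) = 81 − 16.27 = 64.73 dB.
Σ 10^(L/10) = 3.177e+07 → L_total = 10·log₁₀(3.177e+07) = 75.02 dB.

75.0 dB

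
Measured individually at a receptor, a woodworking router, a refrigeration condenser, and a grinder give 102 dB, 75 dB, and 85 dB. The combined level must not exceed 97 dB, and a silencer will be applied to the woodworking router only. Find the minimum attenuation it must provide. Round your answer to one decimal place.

5.3 dB

The untreated sources together contribute 10^(75/10) + 10^(85/10) = 3.479e+08, i.e. 85.41 dB.
The limit corresponds to 10^(97/10) = 5.012e+09; subtracting the fixed part leaves 4.664e+09 for the woodworking router, i.e. 96.69 dB.
Required insertion loss = 102 − 96.69 = 5.31 dB.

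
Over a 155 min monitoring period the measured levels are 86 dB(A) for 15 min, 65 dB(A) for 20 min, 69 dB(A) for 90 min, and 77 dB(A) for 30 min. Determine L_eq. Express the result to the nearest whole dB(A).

L_eq = 10·log₁₀[(1/T)·Σ tᵢ·10^(Lᵢ/10)] with T = 155 min.
Σ tᵢ·10^(Lᵢ/10) = 15·10^(86/10) + 20·10^(65/10) + 90·10^(69/10) + 30·10^(77/10) = 8.253e+09.
L_eq = 10·log₁₀(8.253e+09/155) = 77.26 dB(A).

77 dB(A)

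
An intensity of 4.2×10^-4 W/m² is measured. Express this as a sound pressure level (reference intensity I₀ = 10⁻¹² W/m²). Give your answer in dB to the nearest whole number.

86 dB

I/I₀ = 4.2×10^-4/10⁻¹² = 4.2×10^8, and L = 10·log₁₀(I/I₀).
L = 10·(0.6232 + 8) = 86.23 dB.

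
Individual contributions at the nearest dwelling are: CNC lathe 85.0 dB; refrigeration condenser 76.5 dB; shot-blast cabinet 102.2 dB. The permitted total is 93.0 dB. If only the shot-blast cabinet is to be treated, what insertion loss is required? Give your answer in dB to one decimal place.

The untreated sources together contribute 10^(85.0/10) + 10^(76.5/10) = 3.609e+08, i.e. 85.57 dB.
To meet 93.0 dB overall, the treated shot-blast cabinet may contribute at most 10^(93.0/10) − 3.609e+08 = 1.634e+09, i.e. 92.13 dB.
So the shot-blast cabinet must be reduced from 102.2 to 92.13 dB: IL = 10.07 dB.

10.1 dB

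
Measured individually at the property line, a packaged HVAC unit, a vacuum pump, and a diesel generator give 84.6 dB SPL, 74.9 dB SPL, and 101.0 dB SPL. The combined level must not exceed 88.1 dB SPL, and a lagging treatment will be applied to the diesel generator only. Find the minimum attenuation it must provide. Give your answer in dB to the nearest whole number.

16 dB

Fixed contribution from the other sources: Σ 10^(L/10) = 10^(84.6/10) + 10^(74.9/10) = 3.193e+08 (85.04 dB SPL).
The limit corresponds to 10^(88.1/10) = 6.457e+08; subtracting the fixed part leaves 3.263e+08 for the diesel generator, i.e. 85.14 dB SPL.
Required insertion loss = 101.0 − 85.14 = 15.86 dB.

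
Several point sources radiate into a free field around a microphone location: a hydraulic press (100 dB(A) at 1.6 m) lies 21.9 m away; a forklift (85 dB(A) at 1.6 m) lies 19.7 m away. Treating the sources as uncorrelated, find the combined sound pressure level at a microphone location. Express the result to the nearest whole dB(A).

77 dB(A)

Propagate each source to the receiver with L = L_ref − 20·log₁₀(r/r_ref), then add intensities.
hydraulic press: 100 − 20·log₁₀(21.9/1.6) = 100 − 22.73 = 77.27 dB(A).
forklift: 85 − 20·log₁₀(19.7/1.6) = 85 − 21.81 = 63.19 dB(A).
Σ 10^(L/10) = 5.546e+07 → L_total = 10·log₁₀(5.546e+07) = 77.44 dB(A).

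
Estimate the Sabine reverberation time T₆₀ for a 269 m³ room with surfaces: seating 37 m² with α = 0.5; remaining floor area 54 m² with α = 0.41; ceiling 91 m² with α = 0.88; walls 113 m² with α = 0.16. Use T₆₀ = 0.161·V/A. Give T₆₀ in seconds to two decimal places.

Total absorption A = 37·0.5 + 54·0.41 + 91·0.88 + 113·0.16 = 138.80 m² sabins.
T₆₀ = 0.161 × 269 / 138.80 = 0.312 s.

0.31 s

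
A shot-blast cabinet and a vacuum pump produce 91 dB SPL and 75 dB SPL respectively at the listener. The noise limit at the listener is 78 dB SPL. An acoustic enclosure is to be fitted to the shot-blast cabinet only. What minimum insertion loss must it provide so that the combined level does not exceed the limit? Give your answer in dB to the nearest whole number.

Everything except the shot-blast cabinet sums to 10^(75/10) = 3.162e+07 in linear terms, 75.00 dB SPL.
The limit corresponds to 10^(78/10) = 6.310e+07; subtracting the fixed part leaves 3.147e+07 for the shot-blast cabinet, i.e. 74.98 dB SPL.
So the shot-blast cabinet must be reduced from 91 to 74.98 dB SPL: IL = 16.02 dB.

16 dB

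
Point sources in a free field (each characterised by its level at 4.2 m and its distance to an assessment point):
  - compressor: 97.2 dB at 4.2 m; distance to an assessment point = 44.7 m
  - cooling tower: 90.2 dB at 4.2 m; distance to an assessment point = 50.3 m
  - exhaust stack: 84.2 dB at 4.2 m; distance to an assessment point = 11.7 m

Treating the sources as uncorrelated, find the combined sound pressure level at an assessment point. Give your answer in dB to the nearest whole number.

First find each source's level at the receiver (point-source: −20·log₁₀(r/r_ref)), then combine on an intensity basis.
compressor: 97.2 − 20·log₁₀(44.7/4.2) = 97.2 − 20.54 = 76.66 dB.
cooling tower: 90.2 − 20·log₁₀(50.3/4.2) = 90.2 − 21.57 = 68.63 dB.
exhaust stack: 84.2 − 20·log₁₀(11.7/4.2) = 84.2 − 8.90 = 75.30 dB.
Σ 10^(L/10) = 8.753e+07 → L_total = 10·log₁₀(8.753e+07) = 79.42 dB.

79 dB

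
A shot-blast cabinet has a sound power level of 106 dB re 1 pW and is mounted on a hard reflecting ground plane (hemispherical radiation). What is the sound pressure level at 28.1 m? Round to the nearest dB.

69 dB

L_p = L_w − 10·log₁₀(2π·r²) with r = 28.1 m.
2π·r² = 4961 m², 10·log₁₀ of that is 36.956 dB.
L_p = 106 − 36.956 = 69.04 dB.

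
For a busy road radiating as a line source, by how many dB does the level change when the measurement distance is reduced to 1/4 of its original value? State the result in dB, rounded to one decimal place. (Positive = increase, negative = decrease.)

+6.0 dB

Line-source spreading: ΔL = −10·log₁₀(r₂/r₁).
ΔL = −10·log₁₀(0.25) = +6.02 dB.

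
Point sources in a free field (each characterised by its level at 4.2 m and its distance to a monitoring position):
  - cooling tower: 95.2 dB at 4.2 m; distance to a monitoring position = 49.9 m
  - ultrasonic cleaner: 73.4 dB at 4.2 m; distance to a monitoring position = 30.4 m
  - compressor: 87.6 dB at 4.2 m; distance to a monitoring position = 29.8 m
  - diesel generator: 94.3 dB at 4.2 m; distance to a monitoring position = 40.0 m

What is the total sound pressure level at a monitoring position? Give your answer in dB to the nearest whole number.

First find each source's level at the receiver (point-source: −20·log₁₀(r/r_ref)), then combine on an intensity basis.
cooling tower: 95.2 − 20·log₁₀(49.9/4.2) = 95.2 − 21.50 = 73.70 dB.
ultrasonic cleaner: 73.4 − 20·log₁₀(30.4/4.2) = 73.4 − 17.19 = 56.21 dB.
compressor: 87.6 − 20·log₁₀(29.8/4.2) = 87.6 − 17.02 = 70.58 dB.
diesel generator: 94.3 − 20·log₁₀(40.0/4.2) = 94.3 − 19.58 = 74.72 dB.
Σ 10^(L/10) = 6.498e+07 → L_total = 10·log₁₀(6.498e+07) = 78.13 dB.

78 dB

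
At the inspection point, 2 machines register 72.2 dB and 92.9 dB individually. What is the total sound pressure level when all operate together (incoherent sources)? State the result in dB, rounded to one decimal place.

Incoherent sources combine by intensity addition: L_total = 10·log₁₀(Σ 10^(L_i/10)).
Σ 10^(L/10) = 10^(72.2/10) + 10^(92.9/10) = 1.966e+09.
L_total = 10·log₁₀(1.966e+09) = 92.94 dB.

92.9 dB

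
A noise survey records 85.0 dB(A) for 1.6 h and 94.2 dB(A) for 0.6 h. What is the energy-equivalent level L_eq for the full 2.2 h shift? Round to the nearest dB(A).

The energy average is taken in the linear domain: L_eq = 10·log₁₀[(Σ tᵢ·10^(Lᵢ/10))/T], T = 2.2 h.
Σ tᵢ·10^(Lᵢ/10) = 1.6·10^(85.0/10) + 0.6·10^(94.2/10) = 2.084e+09.
L_eq = 10·log₁₀(2.084e+09/2.2) = 89.77 dB(A).

90 dB(A)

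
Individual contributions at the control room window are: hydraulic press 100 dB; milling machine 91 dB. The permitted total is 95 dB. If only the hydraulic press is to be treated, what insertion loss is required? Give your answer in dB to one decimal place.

Fixed contribution from the other source: Σ 10^(L/10) = 10^(91/10) = 1.259e+09 (91.00 dB).
To meet 95 dB overall, the treated hydraulic press may contribute at most 10^(95/10) − 1.259e+09 = 1.903e+09, i.e. 92.80 dB.
So the hydraulic press must be reduced from 100 to 92.80 dB: IL = 7.20 dB.

7.2 dB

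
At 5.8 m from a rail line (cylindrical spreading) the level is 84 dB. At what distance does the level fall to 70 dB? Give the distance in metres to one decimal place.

For a line source L₁ − L₂ = 10·log₁₀(r₂/r₁), so r₂ = r₁·10^((L₁−L₂)/10).
r₂ = 5.8·10^((84−70)/10) = 5.8·10^(14.0/10) = 145.69 m.

145.7 m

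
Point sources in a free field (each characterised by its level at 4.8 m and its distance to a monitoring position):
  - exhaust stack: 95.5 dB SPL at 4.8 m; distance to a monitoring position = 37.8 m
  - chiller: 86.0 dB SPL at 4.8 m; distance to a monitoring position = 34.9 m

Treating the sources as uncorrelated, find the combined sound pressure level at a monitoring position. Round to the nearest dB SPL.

Apply inverse-square spreading to bring every level to the receiver, then sum 10^(L/10).
exhaust stack: 95.5 − 20·log₁₀(37.8/4.8) = 95.5 − 17.93 = 77.57 dB SPL.
chiller: 86.0 − 20·log₁₀(34.9/4.8) = 86.0 − 17.23 = 68.77 dB SPL.
Σ 10^(L/10) = 6.474e+07 → L_total = 10·log₁₀(6.474e+07) = 78.11 dB SPL.

78 dB SPL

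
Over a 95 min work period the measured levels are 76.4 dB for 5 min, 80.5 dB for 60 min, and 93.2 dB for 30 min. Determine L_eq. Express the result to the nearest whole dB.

Weight each interval's intensity by its duration and average over T = 95 min:
Σ tᵢ·10^(Lᵢ/10) = 5·10^(76.4/10) + 60·10^(80.5/10) + 30·10^(93.2/10) = 6.963e+10.
L_eq = 10·log₁₀(6.963e+10/95) = 88.65 dB.

89 dB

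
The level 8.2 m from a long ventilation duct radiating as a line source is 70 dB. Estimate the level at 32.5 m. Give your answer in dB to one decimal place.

For a line source, L₂ = L₁ − 10·log₁₀(r₂/r₁).
L₂ = 70 − 10·log₁₀(32.5/8.2) = 70 − 5.981 = 64.02 dB.

64.0 dB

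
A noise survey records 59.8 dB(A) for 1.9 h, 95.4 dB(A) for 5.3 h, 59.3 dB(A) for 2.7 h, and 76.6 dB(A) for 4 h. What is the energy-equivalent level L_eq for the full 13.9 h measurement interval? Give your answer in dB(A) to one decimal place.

The energy average is taken in the linear domain: L_eq = 10·log₁₀[(Σ tᵢ·10^(Lᵢ/10))/T], T = 13.9 h.
Σ tᵢ·10^(Lᵢ/10) = 1.9·10^(59.8/10) + 5.3·10^(95.4/10) + 2.7·10^(59.3/10) + 4·10^(76.6/10) = 1.856e+10.
L_eq = 10·log₁₀(1.856e+10/13.9) = 91.26 dB(A).

91.3 dB(A)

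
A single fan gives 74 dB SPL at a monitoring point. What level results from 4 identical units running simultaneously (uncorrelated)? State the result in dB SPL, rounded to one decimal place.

80.0 dB SPL

With 4 equal, uncorrelated contributions the intensity is 4× that of one unit, giving a rise of 10·log₁₀ 4.
L_total = 74 + 10·log₁₀(4) = 74 + 6.021 = 80.02 dB SPL.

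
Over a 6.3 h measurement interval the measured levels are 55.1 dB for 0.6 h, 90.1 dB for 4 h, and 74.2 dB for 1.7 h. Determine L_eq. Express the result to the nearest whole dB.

88 dB

Weight each interval's intensity by its duration and average over T = 6.3 h:
Σ tᵢ·10^(Lᵢ/10) = 0.6·10^(55.1/10) + 4·10^(90.1/10) + 1.7·10^(74.2/10) = 4.138e+09.
L_eq = 10·log₁₀(4.138e+09/6.3) = 88.17 dB.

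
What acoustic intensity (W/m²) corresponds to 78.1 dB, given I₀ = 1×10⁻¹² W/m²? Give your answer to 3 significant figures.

6.46e-05 W/m²

I/I₀ = 10^(78.1/10) = 6.457e+07, so I = 6.457e+07 × 10⁻¹² W/m².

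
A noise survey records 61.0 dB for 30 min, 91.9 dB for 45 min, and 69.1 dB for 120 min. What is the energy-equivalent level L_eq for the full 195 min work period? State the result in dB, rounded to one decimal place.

Weight each interval's intensity by its duration and average over T = 195 min:
Σ tᵢ·10^(Lᵢ/10) = 30·10^(61.0/10) + 45·10^(91.9/10) + 120·10^(69.1/10) = 7.071e+10.
L_eq = 10·log₁₀(7.071e+10/195) = 85.59 dB.

85.6 dB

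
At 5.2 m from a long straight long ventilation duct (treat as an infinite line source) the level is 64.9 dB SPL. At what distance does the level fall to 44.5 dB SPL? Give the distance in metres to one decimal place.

570.2 m

Line-source spreading drops the level by 10·log₁₀(r₂/r₁); inverting, r₂/r₁ = 10^(ΔL/10).
r₂ = 5.2·10^((64.9−44.5)/10) = 5.2·10^(20.4/10) = 570.17 m.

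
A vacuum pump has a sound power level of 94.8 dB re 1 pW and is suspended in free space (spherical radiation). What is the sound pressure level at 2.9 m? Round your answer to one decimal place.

L_p = L_w − 10·log₁₀(4π·r²) with r = 2.9 m.
4π·r² = 105.7 m², 10·log₁₀ of that is 20.240 dB.
L_p = 94.8 − 20.240 = 74.56 dB.

74.6 dB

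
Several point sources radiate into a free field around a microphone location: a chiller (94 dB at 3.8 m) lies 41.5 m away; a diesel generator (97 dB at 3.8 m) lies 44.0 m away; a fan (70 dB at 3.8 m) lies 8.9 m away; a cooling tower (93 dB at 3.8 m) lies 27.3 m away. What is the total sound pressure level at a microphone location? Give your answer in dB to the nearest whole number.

80 dB

Propagate each source to the receiver with L = L_ref − 20·log₁₀(r/r_ref), then add intensities.
chiller: 94 − 20·log₁₀(41.5/3.8) = 94 − 20.77 = 73.23 dB.
diesel generator: 97 − 20·log₁₀(44.0/3.8) = 97 − 21.27 = 75.73 dB.
fan: 70 − 20·log₁₀(8.9/3.8) = 70 − 7.39 = 62.61 dB.
cooling tower: 93 − 20·log₁₀(27.3/3.8) = 93 − 17.13 = 75.87 dB.
Σ 10^(L/10) = 9.892e+07 → L_total = 10·log₁₀(9.892e+07) = 79.95 dB.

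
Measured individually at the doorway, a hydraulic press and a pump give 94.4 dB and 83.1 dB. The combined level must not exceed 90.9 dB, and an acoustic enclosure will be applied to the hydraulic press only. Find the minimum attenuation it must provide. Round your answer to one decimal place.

Fixed contribution from the other source: Σ 10^(L/10) = 10^(83.1/10) = 2.042e+08 (83.10 dB).
To meet 90.9 dB overall, the treated hydraulic press may contribute at most 10^(90.9/10) − 2.042e+08 = 1.026e+09, i.e. 90.11 dB.
Required insertion loss = 94.4 − 90.11 = 4.29 dB.

4.3 dB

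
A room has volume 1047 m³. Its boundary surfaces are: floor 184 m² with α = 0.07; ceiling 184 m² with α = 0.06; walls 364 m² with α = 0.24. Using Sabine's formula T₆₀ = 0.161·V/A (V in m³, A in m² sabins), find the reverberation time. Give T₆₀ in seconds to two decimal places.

Summing Sᵢαᵢ: 184·0.07 + 184·0.06 + 364·0.24 = 111.28 m².
T₆₀ = 0.161·V/A = 0.161·1047/111.28 = 1.515 s.

1.51 s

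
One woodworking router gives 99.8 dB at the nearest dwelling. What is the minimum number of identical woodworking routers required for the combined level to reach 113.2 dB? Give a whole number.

Need L₁ + 10·log₁₀ N ≥ 113.2, i.e. log₁₀ N ≥ 1.34.
N ≥ 10^(13.4/10) = 21.878, so N = 22.

22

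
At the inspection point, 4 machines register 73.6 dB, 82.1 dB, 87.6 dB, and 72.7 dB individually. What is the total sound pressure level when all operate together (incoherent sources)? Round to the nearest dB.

89 dB

Incoherent sources combine by intensity addition: L_total = 10·log₁₀(Σ 10^(L_i/10)).
Σ 10^(L/10) = 10^(73.6/10) + 10^(82.1/10) + 10^(87.6/10) + 10^(72.7/10) = 7.792e+08.
L_total = 10·log₁₀(7.792e+08) = 88.92 dB.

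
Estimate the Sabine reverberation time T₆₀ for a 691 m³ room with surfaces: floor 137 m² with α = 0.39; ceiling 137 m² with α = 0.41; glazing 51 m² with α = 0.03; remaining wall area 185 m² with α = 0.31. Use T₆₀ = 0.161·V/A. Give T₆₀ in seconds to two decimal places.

Total absorption A = 137·0.39 + 137·0.41 + 51·0.03 + 185·0.31 = 168.48 m² sabins.
T₆₀ = 0.161·V/A = 0.161·691/168.48 = 0.660 s.

0.66 s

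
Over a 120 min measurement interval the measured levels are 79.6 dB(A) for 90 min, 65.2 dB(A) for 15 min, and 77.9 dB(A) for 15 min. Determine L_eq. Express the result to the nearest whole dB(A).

79 dB(A)

Weight each interval's intensity by its duration and average over T = 120 min:
Σ tᵢ·10^(Lᵢ/10) = 90·10^(79.6/10) + 15·10^(65.2/10) + 15·10^(77.9/10) = 9.183e+09.
L_eq = 10·log₁₀(9.183e+09/120) = 78.84 dB(A).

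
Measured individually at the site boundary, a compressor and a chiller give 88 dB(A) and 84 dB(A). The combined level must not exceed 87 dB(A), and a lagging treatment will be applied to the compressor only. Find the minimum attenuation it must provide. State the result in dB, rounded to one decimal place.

4.0 dB

Everything except the compressor sums to 10^(84/10) = 2.512e+08 in linear terms, 84.00 dB(A).
To meet 87 dB(A) overall, the treated compressor may contribute at most 10^(87/10) − 2.512e+08 = 2.500e+08, i.e. 83.98 dB(A).
Required insertion loss = 88 − 83.98 = 4.02 dB.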